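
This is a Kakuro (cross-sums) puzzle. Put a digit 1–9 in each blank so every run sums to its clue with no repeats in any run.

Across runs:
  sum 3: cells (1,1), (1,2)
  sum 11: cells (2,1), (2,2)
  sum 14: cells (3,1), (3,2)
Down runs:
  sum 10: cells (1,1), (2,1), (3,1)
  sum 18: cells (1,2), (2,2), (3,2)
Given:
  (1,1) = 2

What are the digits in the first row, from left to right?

2 1

3 in 2 cells must be {1,2}.
(1,2) = 3 − 2 = 1 completes the 3 across.
Given what's placed, (3,1) must be 5 to fit the 14 across and 10 down.
(3,2) = 14 − 5 = 9 completes the 14 across.
(2,1) = 10 − 7 = 3 completes the 10 down.
(2,2) = 11 − 3 = 8 completes the 11 across.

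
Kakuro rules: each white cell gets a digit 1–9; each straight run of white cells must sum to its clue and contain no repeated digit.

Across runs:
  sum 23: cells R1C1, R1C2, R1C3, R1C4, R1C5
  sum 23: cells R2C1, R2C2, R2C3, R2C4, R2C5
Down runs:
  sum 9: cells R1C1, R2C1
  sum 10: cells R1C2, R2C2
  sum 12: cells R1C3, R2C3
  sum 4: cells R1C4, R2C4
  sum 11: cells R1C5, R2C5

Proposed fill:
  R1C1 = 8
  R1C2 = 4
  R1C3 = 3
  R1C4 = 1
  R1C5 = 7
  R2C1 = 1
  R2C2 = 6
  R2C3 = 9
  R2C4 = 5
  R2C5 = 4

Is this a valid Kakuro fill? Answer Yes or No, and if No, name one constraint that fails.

No — the down run R1C4–R2C4 sums to 6, not 4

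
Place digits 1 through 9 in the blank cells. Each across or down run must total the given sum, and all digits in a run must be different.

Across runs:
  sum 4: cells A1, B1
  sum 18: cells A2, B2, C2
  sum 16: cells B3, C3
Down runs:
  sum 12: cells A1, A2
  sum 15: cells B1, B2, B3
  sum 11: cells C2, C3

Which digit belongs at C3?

4 in 2 cells must be {1,3}; 16 in 2 cells must be {7,9}.
The 4 across and the 12 down share only 3, so A1 = 3.
B1 = 4 − 3 = 1 completes the 4 across.
A2 = 12 − 3 = 9 completes the 12 down.
B3 = 9: the only remaining digit allowed by both the 16 across and the 15 down.
C3 = 16 − 9 = 7 completes the 16 across.
B2 = 15 − 10 = 5 completes the 15 down.
C2 = 18 − 14 = 4 completes the 18 across.

7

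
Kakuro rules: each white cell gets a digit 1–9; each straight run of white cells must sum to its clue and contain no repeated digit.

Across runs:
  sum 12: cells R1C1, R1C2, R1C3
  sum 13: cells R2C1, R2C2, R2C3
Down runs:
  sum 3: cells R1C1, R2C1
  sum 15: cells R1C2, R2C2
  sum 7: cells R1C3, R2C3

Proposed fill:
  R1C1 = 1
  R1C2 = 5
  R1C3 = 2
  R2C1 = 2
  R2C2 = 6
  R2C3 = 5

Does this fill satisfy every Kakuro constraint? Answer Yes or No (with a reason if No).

No — the across run R1C1–R1C3 sums to 8, not 12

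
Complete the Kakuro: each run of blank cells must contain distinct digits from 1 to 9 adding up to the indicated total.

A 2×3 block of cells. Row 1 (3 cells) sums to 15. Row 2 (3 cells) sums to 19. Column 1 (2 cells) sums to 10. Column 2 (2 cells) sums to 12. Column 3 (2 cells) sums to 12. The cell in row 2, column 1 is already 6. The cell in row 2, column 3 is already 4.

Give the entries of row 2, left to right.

(1,1) = 10 − 6 = 4 completes the 10 down.
(1,3) = 12 − 4 = 8 completes the 12 down.
(2,2) = 19 − 10 = 9 completes the 19 across.
(1,2) = 15 − 12 = 3 completes the 15 across.

6 9 4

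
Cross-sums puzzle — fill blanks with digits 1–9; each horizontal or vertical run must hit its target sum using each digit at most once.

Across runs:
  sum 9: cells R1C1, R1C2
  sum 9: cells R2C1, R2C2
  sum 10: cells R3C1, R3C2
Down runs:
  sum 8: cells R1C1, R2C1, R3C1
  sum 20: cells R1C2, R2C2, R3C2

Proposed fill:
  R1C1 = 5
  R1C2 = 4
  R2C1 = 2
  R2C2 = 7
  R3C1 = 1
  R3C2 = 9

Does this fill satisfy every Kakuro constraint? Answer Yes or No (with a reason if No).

Across: 5+4=9; 2+7=9; 1+9=10. Down: 5+2+1=8; 4+7+9=20. No digit repeats within any run.

Yes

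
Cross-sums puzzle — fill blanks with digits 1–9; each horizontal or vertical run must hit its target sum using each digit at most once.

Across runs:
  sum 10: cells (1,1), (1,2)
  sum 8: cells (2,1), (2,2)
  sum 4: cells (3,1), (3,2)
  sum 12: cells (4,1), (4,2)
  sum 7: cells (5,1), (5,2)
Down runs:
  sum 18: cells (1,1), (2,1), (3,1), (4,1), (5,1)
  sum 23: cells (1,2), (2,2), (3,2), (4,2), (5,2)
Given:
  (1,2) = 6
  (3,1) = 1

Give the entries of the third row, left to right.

4 in 2 cells must be {1,3}.
(1,1) = 10 − 6 = 4 completes the 10 across.
(3,2) = 4 − 1 = 3 completes the 4 across.

1, 3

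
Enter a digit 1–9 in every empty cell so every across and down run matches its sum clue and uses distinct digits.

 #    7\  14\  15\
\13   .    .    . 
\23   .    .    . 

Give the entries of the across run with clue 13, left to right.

1, 5, 7

23 in 3 cells must be {6,8,9}.
The 23 across and the 7 down share only 6, so R2C1 = 6.
R1C1 = 7 − 6 = 1 completes the 7 down.
Nothing is forced directly, so branch on R2C2, whose candidates are 8 or 9. If R2C2 = 8: then R1C2 would have to be in {3,4,5,7,8,9} for the 13 across but in {6} for the 14 down — contradiction. So R2C2 = 9.
R1C2 = 14 − 9 = 5 completes the 14 down.
R1C3 = 13 − 6 = 7 completes the 13 across.
R2C3 = 23 − 15 = 8 completes the 23 across.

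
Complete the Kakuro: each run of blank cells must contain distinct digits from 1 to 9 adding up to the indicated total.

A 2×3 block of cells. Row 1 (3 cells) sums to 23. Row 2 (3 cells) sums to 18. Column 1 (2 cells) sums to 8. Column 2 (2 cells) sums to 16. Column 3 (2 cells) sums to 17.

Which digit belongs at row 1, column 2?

9

23 in 3 cells must be {6,8,9}; 16 in 2 cells must be {7,9}; 17 in 2 cells must be {8,9}.
The 23 across and the 8 down share only 6, so (1,1) = 6.
Given what's placed, (1,2) must be 9 to fit the 23 across and 16 down.
(1,3) = 23 − 15 = 8 completes the 23 across.
(2,1) = 8 − 6 = 2 completes the 8 down.
(2,2) = 16 − 9 = 7 completes the 16 down.
(2,3) = 18 − 9 = 9 completes the 18 across.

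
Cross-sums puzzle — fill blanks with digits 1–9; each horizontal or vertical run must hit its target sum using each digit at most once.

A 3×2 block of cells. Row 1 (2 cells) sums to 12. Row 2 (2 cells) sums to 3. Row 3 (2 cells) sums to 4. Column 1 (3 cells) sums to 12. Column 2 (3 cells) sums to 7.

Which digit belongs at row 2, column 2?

3 in 2 cells must be {1,2}; 4 in 2 cells must be {1,3}; 7 in 3 cells must be {1,2,4}.
The 12 across and the 7 down share only 4, so (1,2) = 4.
Given what's placed, (3,2) must be 1 to fit the 4 across and 7 down.
(1,1) = 12 − 4 = 8 completes the 12 across.
(2,1) = 1: the only remaining digit allowed by both the 3 across and the 12 down.
(2,2) = 3 − 1 = 2 completes the 3 across.
(3,1) = 4 − 1 = 3 completes the 4 across.

2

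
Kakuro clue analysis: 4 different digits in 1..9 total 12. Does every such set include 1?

Yes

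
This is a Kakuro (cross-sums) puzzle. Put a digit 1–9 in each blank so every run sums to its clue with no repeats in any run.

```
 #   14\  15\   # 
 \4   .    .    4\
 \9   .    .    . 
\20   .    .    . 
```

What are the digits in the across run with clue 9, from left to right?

2, 6, 1

4 in 2 cells must be {1,3}.
Only 3 fits R3C3 under both its across sum 20 and down sum 4.
R2C3 = 4 − 3 = 1 completes the 4 down.
Nothing is forced directly, so branch on R1C1, whose candidates are 1 or 3. If R1C1 = 1: that forces R1C2 = 3, R2C2 = 5, after which R3C2 would have to be in {8,9} for the 20 across but in {7} for the 15 down — contradiction. So R1C1 = 3.
R1C2 = 4 − 3 = 1 completes the 4 across.
R3C1 = 9: the only remaining digit allowed by both the 20 across and the 14 down.
R3C2 = 20 − 12 = 8 completes the 20 across.
R2C1 = 14 − 12 = 2 completes the 14 down.
R2C2 = 9 − 3 = 6 completes the 9 across.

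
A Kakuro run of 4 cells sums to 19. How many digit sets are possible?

4 distinct digits from 1–9 sum between 10 and 30.

11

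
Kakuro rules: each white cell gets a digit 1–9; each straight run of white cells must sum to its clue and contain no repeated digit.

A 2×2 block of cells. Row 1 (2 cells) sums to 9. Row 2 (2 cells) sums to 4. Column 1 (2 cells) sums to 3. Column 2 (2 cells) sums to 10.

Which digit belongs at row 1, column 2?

7

4 in 2 cells must be {1,3}; 3 in 2 cells must be {1,2}.
The 4 across and the 3 down share only 1, so (2,1) = 1.
(2,2) = 4 − 1 = 3 completes the 4 across.
(1,1) = 3 − 1 = 2 completes the 3 down.
(1,2) = 9 − 2 = 7 completes the 9 across.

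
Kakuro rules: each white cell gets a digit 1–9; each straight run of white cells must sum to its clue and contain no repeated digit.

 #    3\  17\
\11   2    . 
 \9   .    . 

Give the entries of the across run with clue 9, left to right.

1 8

3 in 2 cells must be {1,2}; 17 in 2 cells must be {8,9}.
R1C2 = 11 − 2 = 9 completes the 11 across.
R2C1 = 3 − 2 = 1 completes the 3 down.
R2C2 = 9 − 1 = 8 completes the 9 across.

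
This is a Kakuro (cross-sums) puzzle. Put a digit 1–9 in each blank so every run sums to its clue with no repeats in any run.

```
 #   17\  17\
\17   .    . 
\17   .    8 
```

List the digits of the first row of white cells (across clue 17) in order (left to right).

17 in 2 cells must be {8,9}.
R1C2 = 17 − 8 = 9 completes the 17 down.
R2C1 = 17 − 8 = 9 completes the 17 across.
R1C1 = 17 − 9 = 8 completes the 17 across.

8 9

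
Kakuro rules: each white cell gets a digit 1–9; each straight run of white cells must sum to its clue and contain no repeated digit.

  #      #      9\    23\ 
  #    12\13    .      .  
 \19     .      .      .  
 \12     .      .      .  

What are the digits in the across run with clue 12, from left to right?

5 1 6

23 in 3 cells must be {6,8,9}.
Nothing is forced directly, so branch on R3C3, whose candidates are 6 or 8 or 9. If R3C3 = 8: that forces R3C1 = 3, R3C2 = 1, R2C1 = 9, R2C3 = 6, R1C3 = 9, after which R2C2 would have to be in {4} for the 19 across but in {2,3,5,6} for the 9 down — contradiction. If R3C3 = 9: then R3C1 would have to be in {1,2} for the 12 across but in {3,4,5,7,8,9} for the 12 down — contradiction. So R3C3 = 6.
Nothing is forced directly, so branch on R1C3, whose candidates are 8 or 9. If R1C3 = 9: that forces R1C2 = 4, R2C3 = 8, R3C2 = 2, after which R2C2 would have to be in {2,4,5,6,7,9} for the 19 across but in {3} for the 9 down — contradiction. So R1C3 = 8.
R1C2 = 13 − 8 = 5 completes the 13 across.
R2C2 = 3: the only remaining digit allowed by both the 19 across and the 9 down.
R2C3 = 23 − 14 = 9 completes the 23 down.
R3C2 = 9 − 8 = 1 completes the 9 down.
R2C1 = 19 − 12 = 7 completes the 19 across.
R3C1 = 12 − 7 = 5 completes the 12 across.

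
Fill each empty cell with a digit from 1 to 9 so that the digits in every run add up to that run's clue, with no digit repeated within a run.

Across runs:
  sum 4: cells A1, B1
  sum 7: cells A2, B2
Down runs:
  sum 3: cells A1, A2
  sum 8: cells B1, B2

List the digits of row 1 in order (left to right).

1 3

4 in 2 cells must be {1,3}; 3 in 2 cells must be {1,2}.
The 4 across and the 3 down share only 1, so A1 = 1.
B1 = 4 − 1 = 3 completes the 4 across.
A2 = 3 − 1 = 2 completes the 3 down.
B2 = 7 − 2 = 5 completes the 7 across.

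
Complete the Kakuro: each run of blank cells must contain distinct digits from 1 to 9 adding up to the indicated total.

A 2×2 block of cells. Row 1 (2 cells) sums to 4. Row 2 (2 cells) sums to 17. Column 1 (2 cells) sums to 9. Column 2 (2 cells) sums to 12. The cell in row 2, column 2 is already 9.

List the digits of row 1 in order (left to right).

1 3

4 in 2 cells must be {1,3}; 17 in 2 cells must be {8,9}.
(1,2) = 12 − 9 = 3 completes the 12 down.
(2,1) = 17 − 9 = 8 completes the 17 across.
(1,1) = 4 − 3 = 1 completes the 4 across.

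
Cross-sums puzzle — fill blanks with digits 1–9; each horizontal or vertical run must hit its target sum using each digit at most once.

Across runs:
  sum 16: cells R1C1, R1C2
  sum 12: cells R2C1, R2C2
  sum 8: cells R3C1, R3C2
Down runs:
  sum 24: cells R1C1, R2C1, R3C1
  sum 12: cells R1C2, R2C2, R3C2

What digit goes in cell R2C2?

16 in 2 cells must be {7,9}; 24 in 3 cells must be {7,8,9}.
The 8 across and the 24 down share only 7, so R3C1 = 7.
R3C2 = 8 − 7 = 1 completes the 8 across.
Given what's placed, R1C1 must be 9 to fit the 16 across and 24 down.
R1C2 = 16 − 9 = 7 completes the 16 across.
R2C1 = 24 − 16 = 8 completes the 24 down.
R2C2 = 12 − 8 = 4 completes the 12 across.

4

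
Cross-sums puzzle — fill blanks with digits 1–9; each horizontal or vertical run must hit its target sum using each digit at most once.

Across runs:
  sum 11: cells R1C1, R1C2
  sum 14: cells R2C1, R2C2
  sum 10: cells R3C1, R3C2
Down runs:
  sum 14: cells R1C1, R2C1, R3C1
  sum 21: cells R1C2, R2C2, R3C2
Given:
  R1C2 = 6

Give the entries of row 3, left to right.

3 7

R1C1 = 11 − 6 = 5 completes the 11 across.
Given what's placed, R2C2 must be 8 to fit the 14 across and 21 down.
R3C2 = 21 − 14 = 7 completes the 21 down.
R2C1 = 14 − 8 = 6 completes the 14 across.
R3C1 = 10 − 7 = 3 completes the 10 across.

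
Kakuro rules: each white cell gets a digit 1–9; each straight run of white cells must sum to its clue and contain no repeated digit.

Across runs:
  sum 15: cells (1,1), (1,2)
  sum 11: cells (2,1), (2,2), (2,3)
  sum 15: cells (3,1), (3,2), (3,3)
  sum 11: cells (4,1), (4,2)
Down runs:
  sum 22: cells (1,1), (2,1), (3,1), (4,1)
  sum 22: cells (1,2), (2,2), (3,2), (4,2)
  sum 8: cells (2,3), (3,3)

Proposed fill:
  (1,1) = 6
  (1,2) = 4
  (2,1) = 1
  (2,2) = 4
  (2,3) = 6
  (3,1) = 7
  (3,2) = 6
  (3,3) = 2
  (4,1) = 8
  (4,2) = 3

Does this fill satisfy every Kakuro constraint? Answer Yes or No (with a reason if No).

No — the down run (1,2)–(4,2) sums to 17, not 22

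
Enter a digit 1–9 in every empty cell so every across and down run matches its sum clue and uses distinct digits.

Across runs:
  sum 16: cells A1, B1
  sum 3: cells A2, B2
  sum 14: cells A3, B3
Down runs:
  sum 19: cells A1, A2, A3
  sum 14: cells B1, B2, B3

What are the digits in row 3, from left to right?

16 in 2 cells must be {7,9}; 3 in 2 cells must be {1,2}.
The 3 across and the 19 down share only 2, so A2 = 2.
B2 = 3 − 2 = 1 completes the 3 across.
Given what's placed, A1 must be 9 to fit the 16 across and 19 down.
B1 = 16 − 9 = 7 completes the 16 across.
A3 = 19 − 11 = 8 completes the 19 down.
B3 = 14 − 8 = 6 completes the 14 across.

8, 6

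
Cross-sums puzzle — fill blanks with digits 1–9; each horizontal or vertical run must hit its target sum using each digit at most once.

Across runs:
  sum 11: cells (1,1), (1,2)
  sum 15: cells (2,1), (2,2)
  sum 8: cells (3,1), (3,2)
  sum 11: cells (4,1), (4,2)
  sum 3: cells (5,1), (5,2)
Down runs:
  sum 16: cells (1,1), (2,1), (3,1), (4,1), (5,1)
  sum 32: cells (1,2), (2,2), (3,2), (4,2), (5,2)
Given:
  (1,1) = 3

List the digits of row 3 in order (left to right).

3 in 2 cells must be {1,2}; 16 in 5 cells must be {1,2,3,4,6}.
(1,2) = 11 − 3 = 8 completes the 11 across.
(2,1) = 6: the only remaining digit allowed by both the 15 across and the 16 down.
(2,2) = 15 − 6 = 9 completes the 15 across.
(5,2) = 2: the only remaining digit allowed by both the 3 across and the 32 down.
(5,1) = 3 − 2 = 1 completes the 3 across.
Given what's placed, (3,1) must be 2 to fit the 8 across and 16 down.
(3,2) = 8 − 2 = 6 completes the 8 across.

2 6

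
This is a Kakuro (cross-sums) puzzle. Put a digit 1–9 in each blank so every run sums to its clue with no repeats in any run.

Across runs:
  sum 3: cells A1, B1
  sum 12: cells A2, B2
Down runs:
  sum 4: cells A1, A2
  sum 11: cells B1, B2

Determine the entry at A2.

3

3 in 2 cells must be {1,2}; 4 in 2 cells must be {1,3}.
The 3 across and the 4 down share only 1, so A1 = 1.
B1 = 3 − 1 = 2 completes the 3 across.
A2 = 4 − 1 = 3 completes the 4 down.
B2 = 12 − 3 = 9 completes the 12 across.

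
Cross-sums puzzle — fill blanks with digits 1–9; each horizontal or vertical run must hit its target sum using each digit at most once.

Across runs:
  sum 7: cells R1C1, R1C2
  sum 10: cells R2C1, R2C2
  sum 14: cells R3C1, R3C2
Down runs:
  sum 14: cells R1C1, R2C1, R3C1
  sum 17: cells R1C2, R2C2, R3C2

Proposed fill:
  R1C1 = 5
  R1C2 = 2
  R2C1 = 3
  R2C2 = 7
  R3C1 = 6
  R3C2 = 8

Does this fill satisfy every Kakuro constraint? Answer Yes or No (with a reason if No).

Yes

Across: 5+2=7; 3+7=10; 6+8=14. Down: 5+3+6=14; 2+7+8=17. No digit repeats within any run.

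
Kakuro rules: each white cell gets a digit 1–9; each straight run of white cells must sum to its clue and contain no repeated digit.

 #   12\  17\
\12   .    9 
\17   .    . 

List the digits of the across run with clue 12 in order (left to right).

17 in 2 cells must be {8,9}.
R1C1 = 12 − 9 = 3 completes the 12 across.
R2C1 = 12 − 3 = 9 completes the 12 down.
R2C2 = 17 − 9 = 8 completes the 17 across.

3 9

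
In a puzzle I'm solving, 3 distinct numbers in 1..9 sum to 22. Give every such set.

3 distinct digits from 1–9 sum between 6 and 24.

{5,8,9}; {6,7,9}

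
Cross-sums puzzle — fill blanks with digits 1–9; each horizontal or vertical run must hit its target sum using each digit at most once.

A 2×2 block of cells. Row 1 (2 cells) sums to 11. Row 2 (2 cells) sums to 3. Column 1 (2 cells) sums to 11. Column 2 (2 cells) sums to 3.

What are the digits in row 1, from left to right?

3 in 2 cells must be {1,2}.
The 11 across and the 3 down share only 2, so (1,2) = 2.
The 3 across and the 11 down share only 2, so (2,1) = 2.
(2,2) = 3 − 2 = 1 completes the 3 across.
(1,1) = 11 − 2 = 9 completes the 11 across.

9, 2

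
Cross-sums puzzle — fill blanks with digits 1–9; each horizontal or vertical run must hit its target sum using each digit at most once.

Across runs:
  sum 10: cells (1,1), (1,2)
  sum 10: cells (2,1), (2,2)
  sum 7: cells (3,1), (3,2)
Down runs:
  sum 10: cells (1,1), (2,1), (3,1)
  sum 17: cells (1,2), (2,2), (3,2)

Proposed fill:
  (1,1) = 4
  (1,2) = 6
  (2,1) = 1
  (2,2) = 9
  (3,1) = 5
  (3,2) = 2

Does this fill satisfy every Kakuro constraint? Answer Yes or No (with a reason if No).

Across: 4+6=10; 1+9=10; 5+2=7. Down: 4+1+5=10; 6+9+2=17. No digit repeats within any run.

Yes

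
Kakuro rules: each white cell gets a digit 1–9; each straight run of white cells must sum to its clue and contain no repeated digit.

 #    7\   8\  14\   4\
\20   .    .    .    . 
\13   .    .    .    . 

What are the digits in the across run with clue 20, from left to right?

3 7 9 1

4 in 2 cells must be {1,3}.
Nothing is forced directly, so branch on R2C3, whose candidates are 5 or 6. If R2C3 = 6: that forces R1C3 = 8, R2C4 = 1, R1C4 = 3, R2C2 = 2, after which R1C2 would have to be in {2,4,5,7} for the 20 across but in {6} for the 8 down — contradiction. So R2C3 = 5.
R1C3 = 14 − 5 = 9 completes the 14 down.
Nothing is forced directly, so branch on R2C2, whose candidates are 1 or 3. If R2C2 = 3: that forces R1C2 = 5, after which R1C4 would have to be in {2,4} for the 20 across but in {1,3} for the 4 down — contradiction. So R2C2 = 1.
R1C2 = 8 − 1 = 7 completes the 8 down.
R2C4 = 3: the only remaining digit allowed by both the 13 across and the 4 down.
R1C4 = 4 − 3 = 1 completes the 4 down.
R2C1 = 13 − 9 = 4 completes the 13 across.
R1C1 = 20 − 17 = 3 completes the 20 across.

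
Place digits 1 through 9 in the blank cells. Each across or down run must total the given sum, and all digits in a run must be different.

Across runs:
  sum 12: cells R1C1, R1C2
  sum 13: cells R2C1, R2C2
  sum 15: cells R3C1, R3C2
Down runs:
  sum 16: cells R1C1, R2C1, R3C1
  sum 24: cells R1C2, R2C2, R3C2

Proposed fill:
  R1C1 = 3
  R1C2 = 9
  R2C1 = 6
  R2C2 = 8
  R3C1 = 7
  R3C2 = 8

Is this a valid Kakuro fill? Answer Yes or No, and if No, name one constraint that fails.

No — the down run R1C2–R3C2 sums to 25, not 24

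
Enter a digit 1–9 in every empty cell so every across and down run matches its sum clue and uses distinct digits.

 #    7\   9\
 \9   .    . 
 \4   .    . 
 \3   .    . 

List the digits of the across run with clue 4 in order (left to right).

4 in 2 cells must be {1,3}; 3 in 2 cells must be {1,2}; 7 in 3 cells must be {1,2,4}.
The 4 across and the 7 down share only 1, so R2C1 = 1.
R2C2 = 4 − 1 = 3 completes the 4 across.
Given what's placed, R3C1 must be 2 to fit the 3 across and 7 down.
R3C2 = 3 − 2 = 1 completes the 3 across.
R1C1 = 7 − 3 = 4 completes the 7 down.
R1C2 = 9 − 4 = 5 completes the 9 across.

1, 3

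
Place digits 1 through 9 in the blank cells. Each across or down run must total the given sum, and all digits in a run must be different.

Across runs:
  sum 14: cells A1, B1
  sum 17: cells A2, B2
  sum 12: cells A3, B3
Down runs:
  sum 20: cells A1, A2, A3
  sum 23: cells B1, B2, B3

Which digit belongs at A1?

17 in 2 cells must be {8,9}; 23 in 3 cells must be {6,8,9}.
Nothing is forced directly, so branch on A2, whose candidates are 8 or 9. If A2 = 8: that forces B2 = 9, B3 = 8, B1 = 6, after which A3 would have to be in {4} for the 12 across but in {3,5,7,9} for the 20 down — contradiction. So A2 = 9.
B2 = 17 − 9 = 8 completes the 17 across.
Given what's placed, B3 must be 9 to fit the 12 across and 23 down.
B1 = 23 − 17 = 6 completes the 23 down.
A3 = 12 − 9 = 3 completes the 12 across.
A1 = 14 − 6 = 8 completes the 14 across.

8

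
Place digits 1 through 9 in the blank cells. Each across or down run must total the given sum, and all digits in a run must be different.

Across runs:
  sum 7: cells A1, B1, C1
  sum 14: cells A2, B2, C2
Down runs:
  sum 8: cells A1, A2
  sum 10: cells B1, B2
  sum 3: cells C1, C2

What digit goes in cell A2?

7 in 3 cells must be {1,2,4}; 3 in 2 cells must be {1,2}.
Nothing is forced directly, so branch on A1, whose candidates are 1 or 2. If A1 = 2: that forces C1 = 1, A2 = 6, after which C2 would have to be in {1,3,5,7} for the 14 across but in {2} for the 3 down — contradiction. So A1 = 1.
Given what's placed, C1 must be 2 to fit the 7 across and 3 down.
A2 = 8 − 1 = 7 completes the 8 down.
C2 = 3 − 2 = 1 completes the 3 down.
B1 = 7 − 3 = 4 completes the 7 across.
B2 = 14 − 8 = 6 completes the 14 across.

7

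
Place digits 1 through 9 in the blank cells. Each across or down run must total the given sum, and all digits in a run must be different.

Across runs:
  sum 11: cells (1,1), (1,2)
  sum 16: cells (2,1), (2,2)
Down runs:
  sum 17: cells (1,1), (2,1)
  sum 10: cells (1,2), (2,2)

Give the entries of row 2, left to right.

9 7

16 in 2 cells must be {7,9}; 17 in 2 cells must be {8,9}.
The 16 across and the 17 down share only 9, so (2,1) = 9.
(2,2) = 16 − 9 = 7 completes the 16 across.
(1,1) = 17 − 9 = 8 completes the 17 down.
(1,2) = 11 − 8 = 3 completes the 11 across.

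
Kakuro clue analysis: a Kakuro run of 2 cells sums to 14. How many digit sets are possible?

2

2 distinct digits from 1–9 sum between 3 and 17.
Enumerating: {5,9}, {6,8}.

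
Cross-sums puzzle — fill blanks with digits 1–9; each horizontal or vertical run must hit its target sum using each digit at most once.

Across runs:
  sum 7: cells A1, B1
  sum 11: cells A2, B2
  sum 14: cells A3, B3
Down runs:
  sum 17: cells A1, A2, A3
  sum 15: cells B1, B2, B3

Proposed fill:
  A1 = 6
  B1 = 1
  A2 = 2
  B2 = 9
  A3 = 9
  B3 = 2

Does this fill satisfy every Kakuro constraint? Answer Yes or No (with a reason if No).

No — the down run B1–B3 sums to 12, not 15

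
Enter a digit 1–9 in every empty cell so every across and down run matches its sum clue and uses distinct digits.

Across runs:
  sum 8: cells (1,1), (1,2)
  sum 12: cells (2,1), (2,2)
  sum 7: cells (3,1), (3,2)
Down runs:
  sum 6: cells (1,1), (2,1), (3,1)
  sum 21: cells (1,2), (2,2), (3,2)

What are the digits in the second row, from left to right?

3 9

6 in 3 cells must be {1,2,3}.
The 12 across and the 6 down share only 3, so (2,1) = 3.
(2,2) = 12 − 3 = 9 completes the 12 across.
Nothing is forced directly, so branch on (1,1), whose candidates are 1 or 2. If (1,1) = 2: then (1,2) would have to be in {6} for the 8 across but in {4,5,7,8} for the 21 down — contradiction. So (1,1) = 1.
(1,2) = 8 − 1 = 7 completes the 8 across.
(3,1) = 6 − 4 = 2 completes the 6 down.
(3,2) = 7 − 2 = 5 completes the 7 across.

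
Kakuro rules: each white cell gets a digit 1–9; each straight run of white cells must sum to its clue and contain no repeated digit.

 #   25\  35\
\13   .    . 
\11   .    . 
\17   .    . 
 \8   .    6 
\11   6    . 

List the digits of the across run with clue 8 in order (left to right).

2 6

17 in 2 cells must be {8,9}; 35 in 5 cells must be {5,6,7,8,9}.
R4C1 = 8 − 6 = 2 completes the 8 across.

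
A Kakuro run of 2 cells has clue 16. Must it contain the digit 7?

Yes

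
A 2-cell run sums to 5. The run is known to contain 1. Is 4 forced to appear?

The only way to make 5 from 2 distinct digits under that restriction is {1,4}, which contains 4.

Yes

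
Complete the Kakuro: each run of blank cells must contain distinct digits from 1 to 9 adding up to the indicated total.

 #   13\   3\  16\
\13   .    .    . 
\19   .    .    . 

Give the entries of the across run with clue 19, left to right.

3 in 2 cells must be {1,2}; 16 in 2 cells must be {7,9}.
The 19 across and the 3 down share only 2, so R2C2 = 2.
Given what's placed, R2C3 must be 9 to fit the 19 across and 16 down.
R1C2 = 3 − 2 = 1 completes the 3 down.
R1C3 = 16 − 9 = 7 completes the 16 down.
R2C1 = 19 − 11 = 8 completes the 19 across.
R1C1 = 13 − 8 = 5 completes the 13 across.

8 2 9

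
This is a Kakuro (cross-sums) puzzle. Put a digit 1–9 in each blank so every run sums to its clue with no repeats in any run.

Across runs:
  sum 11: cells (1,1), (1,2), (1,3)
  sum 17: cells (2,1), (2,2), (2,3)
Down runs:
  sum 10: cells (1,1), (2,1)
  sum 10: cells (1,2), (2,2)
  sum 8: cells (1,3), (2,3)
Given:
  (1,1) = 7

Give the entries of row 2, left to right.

3 9 5

(2,1) = 10 − 7 = 3 completes the 10 down.
Nothing is forced directly, so branch on (2,3), whose candidates are 5 or 6. If (2,3) = 6: then (1,3) would have to be in {1,3} for the 11 across but in {2} for the 8 down — contradiction. So (2,3) = 5.
(1,3) = 8 − 5 = 3 completes the 8 down.
(2,2) = 17 − 8 = 9 completes the 17 across.
(1,2) = 11 − 10 = 1 completes the 11 across.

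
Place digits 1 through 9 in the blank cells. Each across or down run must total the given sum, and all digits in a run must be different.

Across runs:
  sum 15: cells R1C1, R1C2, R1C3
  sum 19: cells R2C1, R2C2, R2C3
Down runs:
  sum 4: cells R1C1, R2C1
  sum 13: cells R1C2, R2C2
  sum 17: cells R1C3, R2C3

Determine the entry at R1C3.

8

4 in 2 cells must be {1,3}; 17 in 2 cells must be {8,9}.
The 19 across and the 4 down share only 3, so R2C1 = 3.
Given what's placed, R2C3 must be 9 to fit the 19 across and 17 down.
R1C1 = 4 − 3 = 1 completes the 4 down.
R1C3 = 17 − 9 = 8 completes the 17 down.
R2C2 = 19 − 12 = 7 completes the 19 across.
R1C2 = 15 − 9 = 6 completes the 15 across.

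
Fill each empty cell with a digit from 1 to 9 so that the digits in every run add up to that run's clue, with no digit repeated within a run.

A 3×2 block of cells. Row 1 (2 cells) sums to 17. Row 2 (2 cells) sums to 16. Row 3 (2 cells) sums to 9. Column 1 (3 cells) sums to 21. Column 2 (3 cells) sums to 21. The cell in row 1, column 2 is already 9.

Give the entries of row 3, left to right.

4, 5

17 in 2 cells must be {8,9}; 16 in 2 cells must be {7,9}.
(1,1) = 17 − 9 = 8 completes the 17 across.
Given what's placed, (2,2) must be 7 to fit the 16 across and 21 down.
(3,2) = 21 − 16 = 5 completes the 21 down.
(2,1) = 16 − 7 = 9 completes the 16 across.
(3,1) = 9 − 5 = 4 completes the 9 across.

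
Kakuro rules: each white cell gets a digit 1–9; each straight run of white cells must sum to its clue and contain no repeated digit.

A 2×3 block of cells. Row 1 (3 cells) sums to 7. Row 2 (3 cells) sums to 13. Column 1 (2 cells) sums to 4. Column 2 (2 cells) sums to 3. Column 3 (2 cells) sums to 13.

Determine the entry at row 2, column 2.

7 in 3 cells must be {1,2,4}; 4 in 2 cells must be {1,3}; 3 in 2 cells must be {1,2}.
The 7 across and the 4 down share only 1, so (1,1) = 1.
Given what's placed, (1,2) must be 2 to fit the 7 across and 3 down.
(1,3) = 7 − 3 = 4 completes the 7 across.
(2,1) = 4 − 1 = 3 completes the 4 down.
(2,2) = 3 − 2 = 1 completes the 3 down.
(2,3) = 13 − 4 = 9 completes the 13 across.

1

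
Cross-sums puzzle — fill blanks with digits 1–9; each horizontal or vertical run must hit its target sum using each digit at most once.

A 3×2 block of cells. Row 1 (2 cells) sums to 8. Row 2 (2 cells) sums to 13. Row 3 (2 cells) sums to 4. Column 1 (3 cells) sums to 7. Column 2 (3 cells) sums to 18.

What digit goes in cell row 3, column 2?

3

4 in 2 cells must be {1,3}; 7 in 3 cells must be {1,2,4}.
The 13 across and the 7 down share only 4, so (2,1) = 4.
(2,2) = 13 − 4 = 9 completes the 13 across.
Given what's placed, (3,1) must be 1 to fit the 4 across and 7 down.
(3,2) = 4 − 1 = 3 completes the 4 across.
(1,1) = 7 − 5 = 2 completes the 7 down.
(1,2) = 8 − 2 = 6 completes the 8 across.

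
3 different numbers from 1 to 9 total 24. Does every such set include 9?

Yes

The only way to make 24 from 3 distinct digits is {7,8,9}, which contains 9.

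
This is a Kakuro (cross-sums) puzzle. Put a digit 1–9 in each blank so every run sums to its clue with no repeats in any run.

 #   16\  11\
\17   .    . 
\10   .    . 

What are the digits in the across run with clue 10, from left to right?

17 in 2 cells must be {8,9}; 16 in 2 cells must be {7,9}.
The 17 across and the 16 down share only 9, so R1C1 = 9.
R1C2 = 17 − 9 = 8 completes the 17 across.
R2C1 = 16 − 9 = 7 completes the 16 down.
R2C2 = 10 − 7 = 3 completes the 10 across.

7 3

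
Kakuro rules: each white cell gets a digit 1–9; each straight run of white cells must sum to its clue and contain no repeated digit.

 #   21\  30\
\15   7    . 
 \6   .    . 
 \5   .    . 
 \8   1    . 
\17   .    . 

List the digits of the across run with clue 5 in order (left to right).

3 2

17 in 2 cells must be {8,9}.
R1C2 = 15 − 7 = 8 completes the 15 across.
R4C2 = 8 − 1 = 7 completes the 8 across.
R5C1 = 8: the only remaining digit allowed by both the 17 across and the 21 down.
R5C2 = 17 − 8 = 9 completes the 17 across.
R2C1 = 2: the only remaining digit allowed by both the 6 across and the 21 down.
R2C2 = 6 − 2 = 4 completes the 6 across.
R3C1 = 21 − 18 = 3 completes the 21 down.
R3C2 = 5 − 3 = 2 completes the 5 across.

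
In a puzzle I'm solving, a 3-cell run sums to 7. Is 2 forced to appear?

Yes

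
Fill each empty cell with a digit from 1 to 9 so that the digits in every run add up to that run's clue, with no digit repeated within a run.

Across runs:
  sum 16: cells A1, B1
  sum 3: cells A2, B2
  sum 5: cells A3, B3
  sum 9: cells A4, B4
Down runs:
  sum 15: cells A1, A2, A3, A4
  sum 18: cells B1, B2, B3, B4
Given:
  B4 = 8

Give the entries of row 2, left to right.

2 1

16 in 2 cells must be {7,9}; 3 in 2 cells must be {1,2}.
B1 = 7: the only remaining digit allowed by both the 16 across and the 18 down.
A4 = 9 − 8 = 1 completes the 9 across.
A1 = 16 − 7 = 9 completes the 16 across.
Given what's placed, A2 must be 2 to fit the 3 across and 15 down.
B2 = 3 − 2 = 1 completes the 3 across.
A3 = 15 − 12 = 3 completes the 15 down.
B3 = 5 − 3 = 2 completes the 5 across.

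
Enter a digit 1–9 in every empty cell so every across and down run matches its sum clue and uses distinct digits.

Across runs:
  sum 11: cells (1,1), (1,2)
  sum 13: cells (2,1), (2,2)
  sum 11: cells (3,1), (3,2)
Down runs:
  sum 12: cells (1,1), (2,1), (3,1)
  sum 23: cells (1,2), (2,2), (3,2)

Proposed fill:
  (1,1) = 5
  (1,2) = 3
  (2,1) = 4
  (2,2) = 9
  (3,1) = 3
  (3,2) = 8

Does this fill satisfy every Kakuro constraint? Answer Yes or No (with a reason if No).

No — the down run (1,2)–(3,2) sums to 20, not 23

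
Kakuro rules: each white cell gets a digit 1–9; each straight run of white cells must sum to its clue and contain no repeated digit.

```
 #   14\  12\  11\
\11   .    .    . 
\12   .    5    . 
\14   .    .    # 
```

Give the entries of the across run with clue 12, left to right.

4 5 3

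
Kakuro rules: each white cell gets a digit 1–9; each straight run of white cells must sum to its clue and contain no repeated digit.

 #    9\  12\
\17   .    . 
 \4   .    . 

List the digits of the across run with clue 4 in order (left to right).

1, 3

17 in 2 cells must be {8,9}; 4 in 2 cells must be {1,3}.
The 17 across and the 9 down share only 8, so R1C1 = 8.
R1C2 = 17 − 8 = 9 completes the 17 across.
R2C1 = 9 − 8 = 1 completes the 9 down.
R2C2 = 4 − 1 = 3 completes the 4 across.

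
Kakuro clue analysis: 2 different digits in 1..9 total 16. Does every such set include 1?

The only way to make 16 from 2 distinct digits is {7,9}, which does not contain 1.

No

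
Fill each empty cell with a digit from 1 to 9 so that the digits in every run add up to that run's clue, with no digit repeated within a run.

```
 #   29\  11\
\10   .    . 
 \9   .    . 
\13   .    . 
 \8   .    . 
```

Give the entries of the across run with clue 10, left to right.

29 in 4 cells must be {5,7,8,9}; 11 in 4 cells must be {1,2,3,5}.
Only 5 fits R3C2 under both its across sum 13 and down sum 11.
R3C1 = 13 − 5 = 8 completes the 13 across.
Nothing is forced directly, so branch on R2C1, whose candidates are 5 or 7. If R2C1 = 5: then R2C2 would have to be in {4} for the 9 across but in {1,2,3} for the 11 down — contradiction. So R2C1 = 7.
R1C1 = 9: the only remaining digit allowed by both the 10 across and the 29 down.
R1C2 = 10 − 9 = 1 completes the 10 across.

9 1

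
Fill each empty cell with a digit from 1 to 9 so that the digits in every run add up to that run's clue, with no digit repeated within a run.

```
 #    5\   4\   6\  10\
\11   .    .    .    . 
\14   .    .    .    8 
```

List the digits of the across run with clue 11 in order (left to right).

11 in 4 cells must be {1,2,3,5}; 4 in 2 cells must be {1,3}.
R1C4 = 10 − 8 = 2 completes the 10 down.
No cell is forced outright now. R2C3 can only be 1 or 2 (the digits allowed by both its 14 across and its 6 down). If R2C3 = 2: then R1C3 would have to be in {1,3,5} for the 11 across but in {4} for the 6 down — contradiction. So R2C3 = 1.
R1C3 = 6 − 1 = 5 completes the 6 down.
Given what's placed, R2C2 must be 3 to fit the 14 across and 4 down.
R1C2 = 4 − 3 = 1 completes the 4 down.
R2C1 = 14 − 12 = 2 completes the 14 across.
R1C1 = 11 − 8 = 3 completes the 11 across.

3, 1, 5, 2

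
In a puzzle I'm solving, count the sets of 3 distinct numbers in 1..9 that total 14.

3 distinct digits from 1–9 sum between 6 and 24.

8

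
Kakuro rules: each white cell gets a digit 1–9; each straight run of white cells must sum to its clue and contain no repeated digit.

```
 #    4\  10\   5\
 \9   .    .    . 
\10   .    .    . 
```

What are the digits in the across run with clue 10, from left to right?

1 6 3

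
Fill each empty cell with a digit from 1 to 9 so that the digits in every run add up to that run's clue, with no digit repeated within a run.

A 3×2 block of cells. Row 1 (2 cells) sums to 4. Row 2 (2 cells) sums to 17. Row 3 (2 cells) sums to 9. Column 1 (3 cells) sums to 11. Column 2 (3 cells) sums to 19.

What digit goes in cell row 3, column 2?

7

4 in 2 cells must be {1,3}; 17 in 2 cells must be {8,9}.
The 4 across and the 19 down share only 3, so (1,2) = 3.
The 17 across and the 11 down share only 8, so (2,1) = 8.
(2,2) = 17 − 8 = 9 completes the 17 across.
(3,2) = 19 − 12 = 7 completes the 19 down.
(1,1) = 4 − 3 = 1 completes the 4 across.
(3,1) = 9 − 7 = 2 completes the 9 across.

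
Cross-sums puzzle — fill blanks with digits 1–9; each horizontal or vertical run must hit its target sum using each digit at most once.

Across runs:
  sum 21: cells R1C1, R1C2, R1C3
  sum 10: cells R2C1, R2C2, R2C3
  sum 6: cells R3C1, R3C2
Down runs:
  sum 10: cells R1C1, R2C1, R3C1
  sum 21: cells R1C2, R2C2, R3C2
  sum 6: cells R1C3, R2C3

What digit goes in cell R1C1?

Nothing is forced directly, so branch on R1C3, whose candidates are 4 or 5. If R1C3 = 4: then R1C1 would have to be in {8,9} for the 21 across but in {1,2,3,4,5,6,7} for the 10 down — contradiction. So R1C3 = 5.
Given what's placed, R1C1 must be 7 to fit the 21 across and 10 down.
R1C2 = 21 − 12 = 9 completes the 21 across.
R2C3 = 6 − 5 = 1 completes the 6 down.
R2C1 = 2: the only remaining digit allowed by both the 10 across and the 10 down.
R2C2 = 10 − 3 = 7 completes the 10 across.
R3C1 = 10 − 9 = 1 completes the 10 down.
R3C2 = 6 − 1 = 5 completes the 6 across.

7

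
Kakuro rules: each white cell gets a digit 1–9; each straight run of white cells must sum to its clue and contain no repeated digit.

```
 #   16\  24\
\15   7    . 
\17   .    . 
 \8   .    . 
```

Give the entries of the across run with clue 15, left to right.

7 8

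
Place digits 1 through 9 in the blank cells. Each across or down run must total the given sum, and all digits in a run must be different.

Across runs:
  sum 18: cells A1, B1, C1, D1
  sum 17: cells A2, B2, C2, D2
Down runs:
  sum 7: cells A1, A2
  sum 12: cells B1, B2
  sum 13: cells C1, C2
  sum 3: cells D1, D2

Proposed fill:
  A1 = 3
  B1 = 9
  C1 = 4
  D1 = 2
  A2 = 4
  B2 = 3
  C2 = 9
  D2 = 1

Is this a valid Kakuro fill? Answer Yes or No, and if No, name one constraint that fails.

Across: 3+9+4+2=18; 4+3+9+1=17. Down: 3+4=7; 9+3=12; 4+9=13; 2+1=3. No digit repeats within any run.

Yes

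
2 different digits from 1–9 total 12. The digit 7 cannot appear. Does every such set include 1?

Counterexample: {3,9} sums to 12 under that restriction without using 1.

No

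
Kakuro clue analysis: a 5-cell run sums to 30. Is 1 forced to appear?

Counterexample: {2,4,7,8,9} sums to 30 without using 1.

No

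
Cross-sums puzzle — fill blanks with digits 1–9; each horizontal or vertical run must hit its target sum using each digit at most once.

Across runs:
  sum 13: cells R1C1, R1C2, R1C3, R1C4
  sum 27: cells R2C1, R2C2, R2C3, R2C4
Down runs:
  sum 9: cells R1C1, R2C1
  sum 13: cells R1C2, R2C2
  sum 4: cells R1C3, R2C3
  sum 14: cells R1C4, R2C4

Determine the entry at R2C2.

4 in 2 cells must be {1,3}.
Only 3 fits R2C3 under both its across sum 27 and down sum 4.
R1C3 = 4 − 3 = 1 completes the 4 down.
Nothing is forced directly, so branch on R2C1, whose candidates are 7 or 8. If R2C1 = 8: then R1C1 would have to be in {2,3,4,5,6,7} for the 13 across but in {1} for the 9 down — contradiction. So R2C1 = 7.
R1C1 = 9 − 7 = 2 completes the 9 down.
R1C4 = 6: the only remaining digit allowed by both the 13 across and the 14 down.
R2C4 = 14 − 6 = 8 completes the 14 down.
R1C2 = 13 − 9 = 4 completes the 13 across.
R2C2 = 27 − 18 = 9 completes the 27 across.

9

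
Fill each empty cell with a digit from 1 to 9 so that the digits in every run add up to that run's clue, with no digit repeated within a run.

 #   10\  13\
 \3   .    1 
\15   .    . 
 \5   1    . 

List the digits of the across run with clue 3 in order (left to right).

2 1

3 in 2 cells must be {1,2}.
R1C1 = 3 − 1 = 2 completes the 3 across.
R2C1 = 10 − 3 = 7 completes the 10 down.
R2C2 = 15 − 7 = 8 completes the 15 across.
R3C2 = 5 − 1 = 4 completes the 5 across.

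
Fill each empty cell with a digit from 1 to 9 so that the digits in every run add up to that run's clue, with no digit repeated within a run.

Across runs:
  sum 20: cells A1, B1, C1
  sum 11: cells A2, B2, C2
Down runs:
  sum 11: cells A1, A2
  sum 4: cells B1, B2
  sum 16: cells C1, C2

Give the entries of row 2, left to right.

4 in 2 cells must be {1,3}; 16 in 2 cells must be {7,9}.
The 20 across and the 4 down share only 3, so B1 = 3.
Given what's placed, C1 must be 9 to fit the 20 across and 16 down.
B2 = 4 − 3 = 1 completes the 4 down.
C2 = 16 − 9 = 7 completes the 16 down.
A1 = 20 − 12 = 8 completes the 20 across.
A2 = 11 − 8 = 3 completes the 11 across.

3 1 7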